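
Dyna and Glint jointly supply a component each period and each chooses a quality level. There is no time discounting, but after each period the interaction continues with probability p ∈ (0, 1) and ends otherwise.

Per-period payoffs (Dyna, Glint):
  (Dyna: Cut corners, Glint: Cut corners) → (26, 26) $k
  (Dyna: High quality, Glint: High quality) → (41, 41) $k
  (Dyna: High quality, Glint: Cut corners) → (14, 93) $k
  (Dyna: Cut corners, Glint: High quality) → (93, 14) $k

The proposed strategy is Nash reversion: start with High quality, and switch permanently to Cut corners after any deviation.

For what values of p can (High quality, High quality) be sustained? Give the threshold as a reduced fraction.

52/67

With no time discounting, the continuation probability p plays the role of the discount factor.
Grim-trigger IC: 41/(1−p) ≥ 93 + 26p/(1−p) ⇒ p ≥ (93−41)/(93−26) = 52/67.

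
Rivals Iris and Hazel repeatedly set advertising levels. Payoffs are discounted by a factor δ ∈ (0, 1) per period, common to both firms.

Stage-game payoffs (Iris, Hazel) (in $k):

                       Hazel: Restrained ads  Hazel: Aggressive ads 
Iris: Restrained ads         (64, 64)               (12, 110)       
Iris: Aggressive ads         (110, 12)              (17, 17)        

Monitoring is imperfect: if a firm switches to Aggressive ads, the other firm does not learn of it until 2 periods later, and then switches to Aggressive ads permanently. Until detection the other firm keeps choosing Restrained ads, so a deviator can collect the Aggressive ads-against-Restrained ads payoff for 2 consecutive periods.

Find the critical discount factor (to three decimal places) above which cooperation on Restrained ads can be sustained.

0.703

A deviator earns 110 for 2 periods, then 17 forever; cooperating earns 64 forever. Multiplying the IC by (1−δ):
64 ≥ 110(1−δ^2) + 17δ^2, so 93·δ^2 ≥ 46 and δ^2 ≥ 46/93.
δ ≥ (46/93)^(1/2) ≈ 0.703.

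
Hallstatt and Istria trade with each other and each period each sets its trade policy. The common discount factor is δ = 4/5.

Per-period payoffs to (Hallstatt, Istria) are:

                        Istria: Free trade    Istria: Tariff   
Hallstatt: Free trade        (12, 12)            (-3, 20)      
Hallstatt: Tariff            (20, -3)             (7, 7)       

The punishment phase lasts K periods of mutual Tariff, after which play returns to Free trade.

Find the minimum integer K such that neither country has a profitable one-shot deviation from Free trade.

Need Σ_{k=1}^{K} δ^k ≥ (20−12)/(12−7) = 1.6000 at δ = 4/5.
At K = 2 the sum is 1.4400 < 1.6000; at K = 3 it is 1.9520 ≥ 1.6000.
So the minimum punishment length is K = 3.

3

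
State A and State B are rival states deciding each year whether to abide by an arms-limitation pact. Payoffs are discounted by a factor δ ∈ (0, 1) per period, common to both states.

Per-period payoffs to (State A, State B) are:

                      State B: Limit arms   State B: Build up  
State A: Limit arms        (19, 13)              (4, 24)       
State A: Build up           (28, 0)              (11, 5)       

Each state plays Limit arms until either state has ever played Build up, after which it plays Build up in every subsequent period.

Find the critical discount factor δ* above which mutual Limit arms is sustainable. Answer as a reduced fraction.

State A's threshold: (28−19)/(28−11) = 9/17.
State B's threshold: (24−13)/(24−5) = 11/19.
9/17 < 11/19, so State B binds and δ* = 11/19.

11/19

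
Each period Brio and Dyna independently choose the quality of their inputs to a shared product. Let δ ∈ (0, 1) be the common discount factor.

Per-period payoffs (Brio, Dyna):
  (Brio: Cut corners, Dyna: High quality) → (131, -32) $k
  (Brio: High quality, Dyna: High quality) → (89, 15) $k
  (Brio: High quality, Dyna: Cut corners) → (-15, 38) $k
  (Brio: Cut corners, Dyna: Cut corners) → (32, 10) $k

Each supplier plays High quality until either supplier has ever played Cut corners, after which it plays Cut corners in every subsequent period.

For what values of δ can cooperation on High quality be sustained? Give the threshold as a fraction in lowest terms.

For Brio: deviation gain 131−89 = 42, per-period punishment loss 89−32 = 57. IC gives δ ≥ 42/99 = 14/33.
For Dyna: gain 23, loss 5 per period, so δ ≥ 23/28.
The tighter constraint is Dyna's, so cooperation needs δ ≥ 23/28.

23/28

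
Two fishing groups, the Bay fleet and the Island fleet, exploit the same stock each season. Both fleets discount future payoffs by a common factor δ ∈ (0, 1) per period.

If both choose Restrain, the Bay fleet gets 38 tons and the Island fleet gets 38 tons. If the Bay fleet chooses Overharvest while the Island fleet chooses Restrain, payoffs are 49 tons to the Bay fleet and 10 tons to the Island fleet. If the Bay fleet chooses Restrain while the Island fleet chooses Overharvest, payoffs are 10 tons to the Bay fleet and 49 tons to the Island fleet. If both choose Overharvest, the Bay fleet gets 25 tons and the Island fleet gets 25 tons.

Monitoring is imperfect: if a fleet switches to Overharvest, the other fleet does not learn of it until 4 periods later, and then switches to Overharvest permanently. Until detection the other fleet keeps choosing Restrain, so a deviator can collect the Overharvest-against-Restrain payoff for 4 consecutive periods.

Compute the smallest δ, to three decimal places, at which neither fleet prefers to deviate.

A deviator earns 49 for 4 periods, then 25 forever; cooperating earns 38 forever. Multiplying the IC by (1−δ):
38 ≥ 49(1−δ^4) + 25δ^4, so 24·δ^4 ≥ 11 and δ^4 ≥ 11/24.
δ ≥ (11/24)^(1/4) ≈ 0.823.

0.823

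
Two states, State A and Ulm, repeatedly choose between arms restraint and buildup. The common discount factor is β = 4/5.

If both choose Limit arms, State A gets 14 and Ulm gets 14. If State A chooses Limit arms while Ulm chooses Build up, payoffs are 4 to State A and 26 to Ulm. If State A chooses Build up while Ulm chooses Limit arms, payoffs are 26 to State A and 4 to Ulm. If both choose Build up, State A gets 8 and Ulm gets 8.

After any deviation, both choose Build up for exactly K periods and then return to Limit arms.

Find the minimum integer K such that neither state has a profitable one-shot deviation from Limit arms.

No profitable deviation requires (14−8)(β+…+β^K) ≥ 26−14, i.e. β+…+β^K ≥ 2 ≈ 2.0000.
With β = 4/5, the partial sums are K=1: 0.8000, K=2: 1.4400, K=3: 1.9520, K=4: 2.3616.
K = 4 is the first length at which the sum reaches 2.0000.

4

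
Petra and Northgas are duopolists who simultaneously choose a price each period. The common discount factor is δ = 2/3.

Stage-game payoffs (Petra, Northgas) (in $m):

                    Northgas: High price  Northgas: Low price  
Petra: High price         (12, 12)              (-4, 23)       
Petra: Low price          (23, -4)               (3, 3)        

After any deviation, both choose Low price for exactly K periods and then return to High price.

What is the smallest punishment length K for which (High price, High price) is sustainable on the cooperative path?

3

IC: δ(1−δ^K)/(1−δ) ≥ (23−12)/(12−3) = 11/9.
With δ = 2/3: need 1 − δ^K ≥ 11/9·(1−2/3)/(2/3), i.e. δ^K ≤ 0.3889.
Since (2/3)^2 = 0.4444 and (2/3)^3 = 0.2963, the smallest such K is 3.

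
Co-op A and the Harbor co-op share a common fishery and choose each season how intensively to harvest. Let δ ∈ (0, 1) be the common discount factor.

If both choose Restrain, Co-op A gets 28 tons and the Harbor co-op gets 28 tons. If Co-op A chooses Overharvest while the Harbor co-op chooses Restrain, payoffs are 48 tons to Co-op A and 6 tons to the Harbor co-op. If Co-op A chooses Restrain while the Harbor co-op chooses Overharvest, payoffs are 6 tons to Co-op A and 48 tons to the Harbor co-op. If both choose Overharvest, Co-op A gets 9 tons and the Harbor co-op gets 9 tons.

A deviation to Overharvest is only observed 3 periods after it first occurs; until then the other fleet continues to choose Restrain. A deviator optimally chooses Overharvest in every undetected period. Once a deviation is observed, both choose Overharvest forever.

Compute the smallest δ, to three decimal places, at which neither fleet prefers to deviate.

0.800

Deviating for the 3 undetected periods gains 48−28 = 20 per period over cooperation, then loses 28−9 = 19 per period forever once punishment starts.
Gain: 20(1 + δ + … + δ^2); loss: 19·δ^3/(1−δ).
No profitable deviation ⇔ 20(1−δ^3) ≤ 19·δ^3, i.e. δ^3 ≥ 20/(20+19) = 20/39.
Hence δ ≥ (20/39)^(1/3) ≈ 0.800.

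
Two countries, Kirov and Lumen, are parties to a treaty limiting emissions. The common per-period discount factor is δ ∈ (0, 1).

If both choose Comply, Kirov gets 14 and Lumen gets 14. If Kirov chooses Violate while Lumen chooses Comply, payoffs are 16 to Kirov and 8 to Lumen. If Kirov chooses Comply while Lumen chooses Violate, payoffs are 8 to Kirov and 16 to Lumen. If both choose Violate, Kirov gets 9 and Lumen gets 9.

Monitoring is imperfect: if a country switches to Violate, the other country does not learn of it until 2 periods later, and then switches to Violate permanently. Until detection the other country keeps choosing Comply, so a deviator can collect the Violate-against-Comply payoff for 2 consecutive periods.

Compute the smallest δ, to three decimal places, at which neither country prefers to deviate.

A deviator earns 16 for 2 periods, then 9 forever; cooperating earns 14 forever. Multiplying the IC by (1−δ):
14 ≥ 16(1−δ^2) + 9δ^2, so 7·δ^2 ≥ 2 and δ^2 ≥ 2/7.
δ ≥ (2/7)^(1/2) ≈ 0.535.

0.535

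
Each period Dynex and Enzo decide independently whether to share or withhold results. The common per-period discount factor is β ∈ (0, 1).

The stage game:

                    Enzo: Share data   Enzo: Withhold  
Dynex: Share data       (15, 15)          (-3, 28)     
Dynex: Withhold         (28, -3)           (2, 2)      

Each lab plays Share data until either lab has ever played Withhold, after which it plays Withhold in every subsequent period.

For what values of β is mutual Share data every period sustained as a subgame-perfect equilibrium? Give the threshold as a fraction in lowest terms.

Cooperation forever yields 15 each period: 15/(1−β).
Deviating yields 28 once, then 2 forever: 28 + 2β/(1−β).
No profitable deviation requires 15/(1−β) ≥ 28 + 2β/(1−β).
Multiplying by (1−β): 15 ≥ 28(1−β) + 2β = 28 − 26β.
So 26β ≥ 13, i.e. β ≥ 13/26 = 1/2.

1/2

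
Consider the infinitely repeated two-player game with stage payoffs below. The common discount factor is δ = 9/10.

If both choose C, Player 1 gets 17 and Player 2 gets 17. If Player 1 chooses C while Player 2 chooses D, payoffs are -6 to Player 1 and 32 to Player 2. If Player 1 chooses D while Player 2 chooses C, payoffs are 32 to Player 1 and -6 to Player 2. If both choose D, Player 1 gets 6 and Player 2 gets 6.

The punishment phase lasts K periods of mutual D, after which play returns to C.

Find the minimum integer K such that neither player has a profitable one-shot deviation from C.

IC: δ(1−δ^K)/(1−δ) ≥ (32−17)/(17−6) = 15/11.
With δ = 9/10: need 1 − δ^K ≥ 15/11·(1−9/10)/(9/10), i.e. δ^K ≤ 0.8485.
Since (9/10)^1 = 0.9000 and (9/10)^2 = 0.8100, the smallest such K is 2.

2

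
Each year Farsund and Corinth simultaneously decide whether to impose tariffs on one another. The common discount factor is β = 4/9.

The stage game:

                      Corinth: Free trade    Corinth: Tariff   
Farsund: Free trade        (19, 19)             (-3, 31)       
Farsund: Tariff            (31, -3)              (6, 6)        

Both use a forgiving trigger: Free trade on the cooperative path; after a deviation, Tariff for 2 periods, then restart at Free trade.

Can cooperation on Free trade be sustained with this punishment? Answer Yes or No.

IC: β+…+β^2 ≥ (31−19)/(19−6) = 12/13.
At β = 4/9: partial sum = 0.6420 < 0.9231. Cooperation not sustainable.

No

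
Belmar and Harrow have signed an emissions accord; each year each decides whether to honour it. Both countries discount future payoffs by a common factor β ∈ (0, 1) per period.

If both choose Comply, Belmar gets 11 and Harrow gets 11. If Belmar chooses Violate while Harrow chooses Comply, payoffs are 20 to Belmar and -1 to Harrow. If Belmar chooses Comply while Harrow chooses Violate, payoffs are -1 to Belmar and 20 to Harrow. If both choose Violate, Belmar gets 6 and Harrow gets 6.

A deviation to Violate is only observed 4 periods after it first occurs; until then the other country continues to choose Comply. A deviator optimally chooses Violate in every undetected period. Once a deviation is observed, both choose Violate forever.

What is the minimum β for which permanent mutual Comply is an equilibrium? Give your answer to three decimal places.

0.895

The best deviation is to choose Violate for all 4 undetected periods, earning 20 each, then 6 forever once detected.
Deviation value: 20(1−β^4)/(1−β) + 6β^4/(1−β); cooperation value: 11/(1−β).
IC: 11 ≥ 20(1−β^4) + 6β^4 = 20 − 14β^4.
So β^4 ≥ 9/14, giving β ≥ (9/14)^(1/4) ≈ 0.895.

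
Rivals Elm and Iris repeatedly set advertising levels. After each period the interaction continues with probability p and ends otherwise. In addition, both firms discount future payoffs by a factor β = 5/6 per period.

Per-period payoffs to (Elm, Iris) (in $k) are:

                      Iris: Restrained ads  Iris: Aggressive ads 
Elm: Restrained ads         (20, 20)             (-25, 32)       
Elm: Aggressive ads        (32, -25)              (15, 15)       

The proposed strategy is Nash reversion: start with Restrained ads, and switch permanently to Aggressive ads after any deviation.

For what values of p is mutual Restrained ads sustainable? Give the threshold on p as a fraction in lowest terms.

72/85

With continuation probability p and discount β, the effective per-period discount factor is βp.
Grim-trigger IC: βp ≥ (32−20)/(32−15) = 12/17.
So p ≥ (12/17)/(5/6) = 72/85.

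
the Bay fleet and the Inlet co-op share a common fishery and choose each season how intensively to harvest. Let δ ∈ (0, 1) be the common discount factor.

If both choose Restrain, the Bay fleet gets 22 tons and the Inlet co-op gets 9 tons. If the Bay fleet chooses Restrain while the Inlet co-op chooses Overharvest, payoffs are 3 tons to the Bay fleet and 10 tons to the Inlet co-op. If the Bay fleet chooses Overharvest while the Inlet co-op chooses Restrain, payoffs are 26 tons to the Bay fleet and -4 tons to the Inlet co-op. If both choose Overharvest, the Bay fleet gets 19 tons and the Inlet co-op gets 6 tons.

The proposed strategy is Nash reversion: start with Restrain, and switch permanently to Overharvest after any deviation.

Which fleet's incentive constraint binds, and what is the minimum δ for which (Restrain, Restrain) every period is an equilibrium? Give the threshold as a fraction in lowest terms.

For the Bay fleet: deviation gain 26−22 = 4, per-period punishment loss 22−19 = 3. IC gives δ ≥ 4/7.
For the Inlet co-op: gain 1, loss 3 per period, so δ ≥ 1/4.
The tighter constraint is the Bay fleet's, so cooperation needs δ ≥ 4/7.

the Bay fleet; δ ≥ 4/7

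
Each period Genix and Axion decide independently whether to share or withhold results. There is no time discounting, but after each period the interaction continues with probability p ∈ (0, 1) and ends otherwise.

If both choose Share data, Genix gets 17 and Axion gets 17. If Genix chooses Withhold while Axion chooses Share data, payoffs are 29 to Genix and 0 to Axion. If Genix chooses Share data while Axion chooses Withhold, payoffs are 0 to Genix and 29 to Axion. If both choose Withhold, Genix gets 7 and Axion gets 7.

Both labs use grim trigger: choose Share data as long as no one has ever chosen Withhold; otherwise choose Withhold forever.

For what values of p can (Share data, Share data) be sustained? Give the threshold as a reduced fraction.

6/11

Expected cooperation value is 17 + p·17 + p²·17 + … = 17/(1−p); deviation gives 29 + p·7/(1−p).
17 ≥ 29(1−p) + 7p ⇒ 22p ≥ 12 ⇒ p ≥ 12/22 = 6/11.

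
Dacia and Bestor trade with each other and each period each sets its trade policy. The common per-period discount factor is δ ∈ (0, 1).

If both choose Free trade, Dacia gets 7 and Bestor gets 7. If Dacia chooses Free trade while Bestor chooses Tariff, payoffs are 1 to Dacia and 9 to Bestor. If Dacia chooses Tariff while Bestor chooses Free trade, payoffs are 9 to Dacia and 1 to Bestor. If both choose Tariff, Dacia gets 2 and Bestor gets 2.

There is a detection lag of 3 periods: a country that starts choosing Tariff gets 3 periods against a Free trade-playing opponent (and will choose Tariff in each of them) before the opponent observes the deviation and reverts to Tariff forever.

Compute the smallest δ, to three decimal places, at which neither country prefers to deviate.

A deviator earns 9 for 3 periods, then 2 forever; cooperating earns 7 forever. Multiplying the IC by (1−δ):
7 ≥ 9(1−δ^3) + 2δ^3, so 7·δ^3 ≥ 2 and δ^3 ≥ 2/7.
δ ≥ (2/7)^(1/3) ≈ 0.659.

0.659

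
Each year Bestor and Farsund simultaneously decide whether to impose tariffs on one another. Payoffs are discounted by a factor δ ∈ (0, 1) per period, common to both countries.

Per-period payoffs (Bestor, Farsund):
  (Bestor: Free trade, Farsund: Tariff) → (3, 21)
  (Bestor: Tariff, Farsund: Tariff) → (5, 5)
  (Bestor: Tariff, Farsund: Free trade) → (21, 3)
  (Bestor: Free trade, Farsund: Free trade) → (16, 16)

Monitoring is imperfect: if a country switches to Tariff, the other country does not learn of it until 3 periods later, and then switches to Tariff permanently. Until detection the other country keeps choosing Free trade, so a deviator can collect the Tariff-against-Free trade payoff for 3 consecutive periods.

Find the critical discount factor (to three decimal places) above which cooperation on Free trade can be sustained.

0.679

Deviating for the 3 undetected periods gains 21−16 = 5 per period over cooperation, then loses 16−5 = 11 per period forever once punishment starts.
Gain: 5(1 + δ + … + δ^2); loss: 11·δ^3/(1−δ).
No profitable deviation ⇔ 5(1−δ^3) ≤ 11·δ^3, i.e. δ^3 ≥ 5/(5+11) = 5/16.
Hence δ ≥ (5/16)^(1/3) ≈ 0.679.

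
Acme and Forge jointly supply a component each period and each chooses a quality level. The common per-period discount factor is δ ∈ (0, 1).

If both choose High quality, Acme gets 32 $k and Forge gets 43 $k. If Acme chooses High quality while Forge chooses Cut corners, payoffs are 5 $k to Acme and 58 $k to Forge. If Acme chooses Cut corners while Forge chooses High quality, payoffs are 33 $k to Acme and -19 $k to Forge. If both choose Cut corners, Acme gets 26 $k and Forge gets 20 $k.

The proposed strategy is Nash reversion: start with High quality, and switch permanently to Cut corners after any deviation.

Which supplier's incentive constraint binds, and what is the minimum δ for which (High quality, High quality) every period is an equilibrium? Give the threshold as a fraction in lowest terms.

Forge; δ ≥ 15/38

For Acme: deviation gain 33−32 = 1, per-period punishment loss 32−26 = 6. IC gives δ ≥ 1/7.
For Forge: gain 15, loss 23 per period, so δ ≥ 15/38.
The tighter constraint is Forge's, so cooperation needs δ ≥ 15/38.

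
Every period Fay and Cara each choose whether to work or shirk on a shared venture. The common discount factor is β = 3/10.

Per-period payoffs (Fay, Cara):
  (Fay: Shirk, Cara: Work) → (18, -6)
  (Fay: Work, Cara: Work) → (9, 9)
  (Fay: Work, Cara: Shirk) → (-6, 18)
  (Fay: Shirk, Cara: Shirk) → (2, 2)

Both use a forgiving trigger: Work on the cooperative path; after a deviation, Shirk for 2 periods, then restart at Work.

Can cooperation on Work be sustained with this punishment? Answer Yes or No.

No

Comparing payoff streams over the 3 periods until play realigns: cooperate → 9(1+β+…+β^2); deviate → 18 + 2(β+…+β^2).
Cooperation is sustained iff (9−2)(β+…+β^2) ≥ 18−9.
β+…+β^2 = 3/10·(1−(3/10)^2)/(1−3/10) = 0.3900, and (18−9)/(9−2) = 1.2857.
0.3900 < 1.2857, so cooperation is not sustainable.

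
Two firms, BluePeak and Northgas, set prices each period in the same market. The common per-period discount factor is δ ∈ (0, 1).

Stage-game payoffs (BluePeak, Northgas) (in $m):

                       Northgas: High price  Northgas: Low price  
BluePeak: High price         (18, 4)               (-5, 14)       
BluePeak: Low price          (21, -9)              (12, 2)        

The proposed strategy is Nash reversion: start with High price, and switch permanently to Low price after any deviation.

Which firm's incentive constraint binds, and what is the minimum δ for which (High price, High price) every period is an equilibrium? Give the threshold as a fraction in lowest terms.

For BluePeak: deviation gain 21−18 = 3, per-period punishment loss 18−12 = 6. IC gives δ ≥ 3/9 = 1/3.
For Northgas: gain 10, loss 2 per period, so δ ≥ 10/12 = 5/6.
The tighter constraint is Northgas's, so cooperation needs δ ≥ 5/6.

Northgas; δ ≥ 5/6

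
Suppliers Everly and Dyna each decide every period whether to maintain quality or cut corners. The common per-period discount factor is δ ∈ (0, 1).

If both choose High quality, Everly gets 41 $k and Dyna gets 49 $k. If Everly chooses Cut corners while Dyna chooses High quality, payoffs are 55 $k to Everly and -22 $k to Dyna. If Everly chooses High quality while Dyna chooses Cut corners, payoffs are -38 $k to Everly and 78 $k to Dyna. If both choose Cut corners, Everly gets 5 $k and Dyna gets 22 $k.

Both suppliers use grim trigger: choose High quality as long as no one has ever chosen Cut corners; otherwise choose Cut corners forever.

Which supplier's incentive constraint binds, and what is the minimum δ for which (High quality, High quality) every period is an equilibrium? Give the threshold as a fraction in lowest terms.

Dyna; δ ≥ 29/56

Everly's threshold: (55−41)/(55−5) = 7/25.
Dyna's threshold: (78−49)/(78−22) = 29/56.
7/25 < 29/56, so Dyna binds and δ* = 29/56.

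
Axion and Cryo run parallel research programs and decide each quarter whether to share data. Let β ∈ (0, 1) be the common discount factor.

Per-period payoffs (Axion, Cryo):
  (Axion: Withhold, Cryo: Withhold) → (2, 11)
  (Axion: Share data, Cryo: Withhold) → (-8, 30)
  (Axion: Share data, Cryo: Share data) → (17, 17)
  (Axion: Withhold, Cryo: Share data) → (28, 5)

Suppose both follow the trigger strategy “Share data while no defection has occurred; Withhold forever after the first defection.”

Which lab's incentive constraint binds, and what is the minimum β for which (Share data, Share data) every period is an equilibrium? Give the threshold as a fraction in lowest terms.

Axion's threshold: (28−17)/(28−2) = 11/26.
Cryo's threshold: (30−17)/(30−11) = 13/19.
11/26 < 13/19, so Cryo binds and β* = 13/19.

Cryo; β ≥ 13/19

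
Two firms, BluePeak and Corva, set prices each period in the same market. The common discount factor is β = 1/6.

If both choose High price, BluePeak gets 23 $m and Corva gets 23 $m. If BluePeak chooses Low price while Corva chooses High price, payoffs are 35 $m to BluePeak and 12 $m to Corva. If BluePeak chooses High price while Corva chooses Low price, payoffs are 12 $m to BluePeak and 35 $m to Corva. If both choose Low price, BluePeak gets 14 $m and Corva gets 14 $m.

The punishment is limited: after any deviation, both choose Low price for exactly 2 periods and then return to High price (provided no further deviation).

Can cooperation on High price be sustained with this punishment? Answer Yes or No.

A one-shot deviation gives 35 now, then 14 for 2 periods, then back to 23.
Gain from deviating: (35−23) today; loss: (23−14) in each of the next 2 periods.
No-deviation condition: (23−14)(β+…+β^2) ≥ 35−23, i.e. β+…+β^2 ≥ 4/3.
At β = 1/6: β+…+β^2 = 0.1944 < 1.3333.
So cooperation is not sustainable.

No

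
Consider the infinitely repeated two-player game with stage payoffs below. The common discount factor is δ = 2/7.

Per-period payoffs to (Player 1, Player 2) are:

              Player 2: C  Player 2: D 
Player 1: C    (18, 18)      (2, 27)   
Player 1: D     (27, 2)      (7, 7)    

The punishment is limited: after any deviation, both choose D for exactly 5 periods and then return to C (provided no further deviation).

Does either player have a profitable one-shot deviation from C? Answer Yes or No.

Yes

Comparing payoff streams over the 6 periods until play realigns: cooperate → 18(1+δ+…+δ^5); deviate → 27 + 7(δ+…+δ^5).
Cooperation is sustained iff (18−7)(δ+…+δ^5) ≥ 27−18.
δ+…+δ^5 = 2/7·(1−(2/7)^5)/(1−2/7) = 0.3992, and (27−18)/(18−7) = 0.8182.
0.3992 < 0.8182, so cooperation is not sustainable.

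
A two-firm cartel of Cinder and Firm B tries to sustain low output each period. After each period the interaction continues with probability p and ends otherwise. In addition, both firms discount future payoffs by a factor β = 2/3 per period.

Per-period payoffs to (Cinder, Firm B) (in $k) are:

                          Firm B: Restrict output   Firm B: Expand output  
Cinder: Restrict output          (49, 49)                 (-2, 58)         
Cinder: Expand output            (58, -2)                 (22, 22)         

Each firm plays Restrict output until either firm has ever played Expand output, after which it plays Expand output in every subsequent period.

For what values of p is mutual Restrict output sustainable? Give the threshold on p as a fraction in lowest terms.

3/8

Expected continuation weight on next period's payoff is β·p = 2/3·p, which plays the role of the discount factor.
Cooperation requires 2/3·p ≥ (58−49)/(58−22) = 1/4, hence p ≥ 3/8.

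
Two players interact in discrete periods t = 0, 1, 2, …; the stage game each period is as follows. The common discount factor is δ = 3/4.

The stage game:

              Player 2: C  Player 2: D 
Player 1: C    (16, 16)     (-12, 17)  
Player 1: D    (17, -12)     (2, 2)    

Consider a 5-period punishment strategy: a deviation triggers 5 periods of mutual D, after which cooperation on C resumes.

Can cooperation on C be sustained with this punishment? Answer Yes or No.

IC: δ+…+δ^5 ≥ (17−16)/(16−2) = 1/14.
At δ = 3/4: partial sum = 2.2881 ≥ 0.0714. Cooperation sustainable.

Yes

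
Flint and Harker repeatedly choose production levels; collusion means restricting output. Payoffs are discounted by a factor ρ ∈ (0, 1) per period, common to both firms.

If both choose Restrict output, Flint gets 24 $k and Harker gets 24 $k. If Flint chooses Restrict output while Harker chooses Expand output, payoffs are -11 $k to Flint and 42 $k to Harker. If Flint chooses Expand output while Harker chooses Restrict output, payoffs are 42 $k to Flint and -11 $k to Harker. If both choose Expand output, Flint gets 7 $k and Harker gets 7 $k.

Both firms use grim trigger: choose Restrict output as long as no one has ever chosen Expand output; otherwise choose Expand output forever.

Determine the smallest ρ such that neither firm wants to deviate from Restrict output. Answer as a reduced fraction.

18/35

24/(1−ρ) ≥ 42 + 7ρ/(1−ρ)
24 ≥ 42 − 35ρ
ρ ≥ 18/35.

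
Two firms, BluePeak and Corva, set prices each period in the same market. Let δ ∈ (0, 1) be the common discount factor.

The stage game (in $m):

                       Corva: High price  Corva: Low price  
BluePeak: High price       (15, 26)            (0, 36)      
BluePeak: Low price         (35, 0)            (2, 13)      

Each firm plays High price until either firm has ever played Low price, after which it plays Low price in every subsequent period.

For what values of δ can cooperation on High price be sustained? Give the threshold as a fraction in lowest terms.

For BluePeak: deviation gain 35−15 = 20, per-period punishment loss 15−2 = 13. IC gives δ ≥ 20/33.
For Corva: gain 10, loss 13 per period, so δ ≥ 10/23.
The tighter constraint is BluePeak's, so cooperation needs δ ≥ 20/33.

20/33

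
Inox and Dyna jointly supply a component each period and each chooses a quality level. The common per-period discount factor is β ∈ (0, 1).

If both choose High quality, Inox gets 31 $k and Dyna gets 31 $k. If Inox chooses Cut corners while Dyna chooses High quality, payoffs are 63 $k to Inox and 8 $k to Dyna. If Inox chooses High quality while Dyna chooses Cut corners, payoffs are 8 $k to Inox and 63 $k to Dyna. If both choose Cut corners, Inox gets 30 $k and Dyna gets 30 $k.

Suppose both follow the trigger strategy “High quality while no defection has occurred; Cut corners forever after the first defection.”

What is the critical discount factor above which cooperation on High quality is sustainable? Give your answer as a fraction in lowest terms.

Cooperation forever yields 31 each period: 31/(1−β).
Deviating yields 63 once, then 30 forever: 63 + 30β/(1−β).
No profitable deviation requires 31/(1−β) ≥ 63 + 30β/(1−β).
Multiplying by (1−β): 31 ≥ 63(1−β) + 30β = 63 − 33β.
So 33β ≥ 32, i.e. β ≥ 32/33.

32/33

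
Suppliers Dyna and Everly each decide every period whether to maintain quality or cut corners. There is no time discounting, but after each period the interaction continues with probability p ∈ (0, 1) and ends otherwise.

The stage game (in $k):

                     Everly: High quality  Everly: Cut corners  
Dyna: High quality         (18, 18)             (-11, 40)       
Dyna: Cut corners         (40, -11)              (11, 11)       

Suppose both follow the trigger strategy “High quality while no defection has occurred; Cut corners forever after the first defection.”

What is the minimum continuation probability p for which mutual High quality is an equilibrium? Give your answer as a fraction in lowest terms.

22/29

Expected cooperation value is 18 + p·18 + p²·18 + … = 18/(1−p); deviation gives 40 + p·11/(1−p).
18 ≥ 40(1−p) + 11p ⇒ 29p ≥ 22 ⇒ p ≥ 22/29.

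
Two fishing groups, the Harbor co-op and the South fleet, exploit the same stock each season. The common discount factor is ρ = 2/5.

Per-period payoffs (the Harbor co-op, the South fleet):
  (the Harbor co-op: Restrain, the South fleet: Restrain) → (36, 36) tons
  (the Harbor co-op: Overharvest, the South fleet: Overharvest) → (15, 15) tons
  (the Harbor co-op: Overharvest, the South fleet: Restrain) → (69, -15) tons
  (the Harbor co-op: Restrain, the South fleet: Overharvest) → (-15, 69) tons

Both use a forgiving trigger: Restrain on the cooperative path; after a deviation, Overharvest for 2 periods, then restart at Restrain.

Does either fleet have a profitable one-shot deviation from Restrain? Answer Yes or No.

Yes

IC: ρ+…+ρ^2 ≥ (69−36)/(36−15) = 11/7.
At ρ = 2/5: partial sum = 0.5600 < 1.5714. Cooperation not sustainable.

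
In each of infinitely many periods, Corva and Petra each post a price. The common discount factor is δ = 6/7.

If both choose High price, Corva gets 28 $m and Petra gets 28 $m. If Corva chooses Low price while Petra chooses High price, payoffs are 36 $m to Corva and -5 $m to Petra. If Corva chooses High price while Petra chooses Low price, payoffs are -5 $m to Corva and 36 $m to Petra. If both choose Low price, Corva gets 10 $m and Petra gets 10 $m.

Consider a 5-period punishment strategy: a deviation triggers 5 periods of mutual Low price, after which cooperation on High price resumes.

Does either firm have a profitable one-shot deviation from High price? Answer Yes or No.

No

IC: δ+…+δ^5 ≥ (36−28)/(28−10) = 4/9.
At δ = 6/7: partial sum = 3.2240 ≥ 0.4444. Cooperation sustainable.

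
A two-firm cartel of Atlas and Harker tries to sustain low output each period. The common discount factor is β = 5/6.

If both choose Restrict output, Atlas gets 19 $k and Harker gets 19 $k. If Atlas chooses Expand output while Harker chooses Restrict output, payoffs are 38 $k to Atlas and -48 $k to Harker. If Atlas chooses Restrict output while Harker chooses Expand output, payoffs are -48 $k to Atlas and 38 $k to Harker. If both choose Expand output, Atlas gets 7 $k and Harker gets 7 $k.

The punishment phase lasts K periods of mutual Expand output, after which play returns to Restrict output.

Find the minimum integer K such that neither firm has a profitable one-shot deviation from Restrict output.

Need Σ_{k=1}^{K} β^k ≥ (38−19)/(19−7) = 1.5833 at β = 5/6.
At K = 2 the sum is 1.5278 < 1.5833; at K = 3 it is 2.1065 ≥ 1.5833.
So the minimum punishment length is K = 3.

3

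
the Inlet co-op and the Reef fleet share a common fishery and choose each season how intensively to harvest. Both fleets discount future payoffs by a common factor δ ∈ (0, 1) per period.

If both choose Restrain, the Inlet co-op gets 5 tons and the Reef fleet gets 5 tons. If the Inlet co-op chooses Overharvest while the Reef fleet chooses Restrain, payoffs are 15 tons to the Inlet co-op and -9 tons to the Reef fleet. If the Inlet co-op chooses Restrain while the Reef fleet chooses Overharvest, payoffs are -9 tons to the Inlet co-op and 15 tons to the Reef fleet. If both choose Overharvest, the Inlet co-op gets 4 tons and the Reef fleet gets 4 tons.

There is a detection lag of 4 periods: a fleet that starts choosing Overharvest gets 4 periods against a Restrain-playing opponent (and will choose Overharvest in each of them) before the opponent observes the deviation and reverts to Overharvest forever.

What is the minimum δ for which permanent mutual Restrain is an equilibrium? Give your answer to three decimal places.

0.976

A deviator earns 15 for 4 periods, then 4 forever; cooperating earns 5 forever. Multiplying the IC by (1−δ):
5 ≥ 15(1−δ^4) + 4δ^4, so 11·δ^4 ≥ 10 and δ^4 ≥ 10/11.
δ ≥ (10/11)^(1/4) ≈ 0.976.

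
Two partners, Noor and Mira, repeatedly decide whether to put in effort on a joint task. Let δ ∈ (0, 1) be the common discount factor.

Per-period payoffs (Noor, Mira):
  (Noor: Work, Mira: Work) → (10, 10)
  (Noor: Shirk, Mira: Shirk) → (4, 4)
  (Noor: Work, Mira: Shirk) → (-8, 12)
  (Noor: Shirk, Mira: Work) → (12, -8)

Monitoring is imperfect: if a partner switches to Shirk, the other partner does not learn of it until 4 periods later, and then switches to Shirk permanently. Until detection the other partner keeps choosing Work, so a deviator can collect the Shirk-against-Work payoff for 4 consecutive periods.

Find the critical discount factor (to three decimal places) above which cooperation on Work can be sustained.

The best deviation is to choose Shirk for all 4 undetected periods, earning 12 each, then 4 forever once detected.
Deviation value: 12(1−δ^4)/(1−δ) + 4δ^4/(1−δ); cooperation value: 10/(1−δ).
IC: 10 ≥ 12(1−δ^4) + 4δ^4 = 12 − 8δ^4.
So δ^4 ≥ 2/8 = 1/4, giving δ ≥ (1/4)^(1/4) ≈ 0.707.

0.707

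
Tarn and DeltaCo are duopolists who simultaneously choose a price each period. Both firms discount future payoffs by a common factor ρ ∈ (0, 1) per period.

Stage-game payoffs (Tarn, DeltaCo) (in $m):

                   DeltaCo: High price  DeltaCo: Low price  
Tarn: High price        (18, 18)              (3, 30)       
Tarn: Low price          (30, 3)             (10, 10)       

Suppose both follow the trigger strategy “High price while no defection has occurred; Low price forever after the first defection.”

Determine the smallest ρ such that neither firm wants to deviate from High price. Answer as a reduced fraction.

3/5

One-period gain from deviating is 30 − 18 = 12. The loss is 18 − 10 = 8 in every subsequent period, with present value 8·ρ/(1−ρ).
Deviation is unprofitable when 8·ρ/(1−ρ) ≥ 12, i.e. ρ/(1−ρ) ≥ 3/2.
Equivalently ρ ≥ 12/(12+8) = 3/5.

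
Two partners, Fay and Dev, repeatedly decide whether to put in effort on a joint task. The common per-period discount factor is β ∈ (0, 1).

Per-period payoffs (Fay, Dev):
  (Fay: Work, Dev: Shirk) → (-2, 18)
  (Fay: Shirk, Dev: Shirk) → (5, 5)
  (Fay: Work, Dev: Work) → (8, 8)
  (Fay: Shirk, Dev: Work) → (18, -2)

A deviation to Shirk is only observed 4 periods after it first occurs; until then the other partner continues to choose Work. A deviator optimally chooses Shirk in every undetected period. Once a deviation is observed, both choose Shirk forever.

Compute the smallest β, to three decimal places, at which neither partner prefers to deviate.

The best deviation is to choose Shirk for all 4 undetected periods, earning 18 each, then 5 forever once detected.
Deviation value: 18(1−β^4)/(1−β) + 5β^4/(1−β); cooperation value: 8/(1−β).
IC: 8 ≥ 18(1−β^4) + 5β^4 = 18 − 13β^4.
So β^4 ≥ 10/13, giving β ≥ (10/13)^(1/4) ≈ 0.937.

0.937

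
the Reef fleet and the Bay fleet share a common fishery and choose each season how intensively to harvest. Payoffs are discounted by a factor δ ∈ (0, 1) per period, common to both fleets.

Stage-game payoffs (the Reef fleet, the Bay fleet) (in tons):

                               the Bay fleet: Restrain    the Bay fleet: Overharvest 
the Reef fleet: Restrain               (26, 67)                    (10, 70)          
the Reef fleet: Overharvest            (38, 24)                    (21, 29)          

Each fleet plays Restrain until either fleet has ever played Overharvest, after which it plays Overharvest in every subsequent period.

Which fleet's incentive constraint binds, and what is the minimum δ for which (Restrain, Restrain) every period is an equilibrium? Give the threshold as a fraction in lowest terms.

the Reef fleet; δ ≥ 12/17

the Reef fleet's threshold: (38−26)/(38−21) = 12/17.
the Bay fleet's threshold: (70−67)/(70−29) = 3/41.
12/17 > 3/41, so the Reef fleet binds and δ* = 12/17.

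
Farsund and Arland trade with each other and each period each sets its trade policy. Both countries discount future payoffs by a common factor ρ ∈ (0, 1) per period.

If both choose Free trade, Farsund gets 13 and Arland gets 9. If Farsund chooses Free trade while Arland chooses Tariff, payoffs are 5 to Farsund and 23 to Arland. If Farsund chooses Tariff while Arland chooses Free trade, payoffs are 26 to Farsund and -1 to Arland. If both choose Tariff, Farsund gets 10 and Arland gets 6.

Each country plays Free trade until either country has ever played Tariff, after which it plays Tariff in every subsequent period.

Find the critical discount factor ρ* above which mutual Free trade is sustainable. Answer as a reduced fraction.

For Farsund: deviation gain 26−13 = 13, per-period punishment loss 13−10 = 3. IC gives ρ ≥ 13/16.
For Arland: gain 14, loss 3 per period, so ρ ≥ 14/17.
The tighter constraint is Arland's, so cooperation needs ρ ≥ 14/17.

14/17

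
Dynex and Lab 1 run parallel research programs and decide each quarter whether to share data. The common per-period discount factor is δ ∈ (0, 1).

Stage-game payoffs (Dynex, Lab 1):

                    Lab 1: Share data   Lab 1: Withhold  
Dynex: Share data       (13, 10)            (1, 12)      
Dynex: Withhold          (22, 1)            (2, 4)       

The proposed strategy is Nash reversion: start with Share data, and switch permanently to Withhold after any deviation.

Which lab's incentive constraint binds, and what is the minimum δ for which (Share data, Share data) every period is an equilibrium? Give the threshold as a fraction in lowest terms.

For Dynex: deviation gain 22−13 = 9, per-period punishment loss 13−2 = 11. IC gives δ ≥ 9/20.
For Lab 1: gain 2, loss 6 per period, so δ ≥ 2/8 = 1/4.
The tighter constraint is Dynex's, so cooperation needs δ ≥ 9/20.

Dynex; δ ≥ 9/20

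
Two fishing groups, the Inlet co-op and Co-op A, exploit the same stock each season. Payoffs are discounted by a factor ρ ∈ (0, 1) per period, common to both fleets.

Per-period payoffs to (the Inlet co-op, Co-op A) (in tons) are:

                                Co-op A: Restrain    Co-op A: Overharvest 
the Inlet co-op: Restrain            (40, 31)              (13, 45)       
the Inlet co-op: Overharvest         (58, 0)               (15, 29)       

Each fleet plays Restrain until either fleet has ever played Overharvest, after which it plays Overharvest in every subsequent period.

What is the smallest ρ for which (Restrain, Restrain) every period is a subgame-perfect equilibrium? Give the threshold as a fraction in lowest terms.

For the Inlet co-op: deviation gain 58−40 = 18, per-period punishment loss 40−15 = 25. IC gives ρ ≥ 18/43.
For Co-op A: gain 14, loss 2 per period, so ρ ≥ 14/16 = 7/8.
The tighter constraint is Co-op A's, so cooperation needs ρ ≥ 7/8.

7/8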